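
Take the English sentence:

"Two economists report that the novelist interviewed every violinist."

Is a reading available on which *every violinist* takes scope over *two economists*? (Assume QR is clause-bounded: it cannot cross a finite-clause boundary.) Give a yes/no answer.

No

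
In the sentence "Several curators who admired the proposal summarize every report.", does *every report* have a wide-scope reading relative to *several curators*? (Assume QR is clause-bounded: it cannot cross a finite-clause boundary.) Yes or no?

Yes

Although the sentence contains a relative clause (*who admired the proposal*), *every report* is outside it, in the matrix VP.
Since no island is crossed, the inverse ordering is licensed alongside surface scope.
So *every report* > *several curators* is among the available readings.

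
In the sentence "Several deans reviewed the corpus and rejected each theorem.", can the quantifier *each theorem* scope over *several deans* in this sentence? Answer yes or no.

No

*each theorem* is embedded in one conjunct of the coordinate structure (*rejected each theorem*).
Coordinate structures are islands for non-across-the-board movement, QR included.
So the wide-scope reading for *each theorem* is blocked.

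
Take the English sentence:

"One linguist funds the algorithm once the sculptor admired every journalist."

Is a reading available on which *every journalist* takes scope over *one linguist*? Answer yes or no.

*every journalist* sits inside the adjunct clause *once the sculptor admired every journalist*.
The adjunct-island constraint bars QR out of an adverbial clause.
*every journalist* > *one linguist* would require crossing that boundary, which is illicit.
(Only the surface reading survives: one fixed linguist with respect to all the relevant journalists.)

No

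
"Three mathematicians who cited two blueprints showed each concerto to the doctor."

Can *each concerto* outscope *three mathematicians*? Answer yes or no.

Although the sentence contains a relative clause (*who cited two blueprints*), *each concerto* is outside it, in the matrix VP.
Clause-internal QR can adjoin the lower DP above the subject, yielding the inverse reading.

Yes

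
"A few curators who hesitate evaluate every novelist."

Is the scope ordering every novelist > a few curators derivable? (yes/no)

Yes

*every novelist* sits in the matrix clause, not in the relative clause on *a few curators*.
No island intervenes, so both surface and inverse scope are derivable.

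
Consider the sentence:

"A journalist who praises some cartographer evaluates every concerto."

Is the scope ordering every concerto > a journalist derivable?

Yes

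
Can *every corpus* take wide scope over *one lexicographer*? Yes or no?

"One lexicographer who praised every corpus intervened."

Structurally, *every corpus* is inside the relative clause *who praised every corpus*.
QR out of a relative clause is ruled out by the relative-clause island constraint.
So *every corpus* cannot raise to a position above *one lexicographer*.
(Only the surface reading survives: one fixed lexicographer with respect to all the relevant corpora.)

No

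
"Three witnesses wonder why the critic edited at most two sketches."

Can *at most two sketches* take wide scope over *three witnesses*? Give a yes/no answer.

No

The target quantifier *at most two sketches* is part of the embedded question *why the critic edited at most two sketches*.
QR across an interrogative CP boundary is ruled out as a wh-island violation.
So the wide-scope reading for *at most two sketches* is blocked.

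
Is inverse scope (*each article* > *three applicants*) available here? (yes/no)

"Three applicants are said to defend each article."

Yes

*each article* is the object of the infinitival complement of a raising predicate; raising infinitives are transparent for QR, so the two DPs are in effect clausemates.
Since no island is crossed, the inverse ordering is licensed alongside surface scope.
So *each article* > *three applicants* is among the available readings.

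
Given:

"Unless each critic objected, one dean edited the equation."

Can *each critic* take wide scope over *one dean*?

No

*each critic* sits inside the adjunct clause *unless each critic objected*.
Adjunct clauses are scope islands: a quantifier inside an adjunct cannot raise into the matrix clause.
There is no licit LF on which *each critic* c-commands *one dean*.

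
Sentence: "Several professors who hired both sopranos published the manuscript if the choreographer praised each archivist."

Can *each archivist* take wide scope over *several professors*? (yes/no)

*each archivist* sits inside the adjunct clause *if the choreographer praised each archivist*.
Scope out of an adjunct clause is unavailable: QR respects the adjunct-island constraint.
The inverse ordering *each archivist* > *several professors* is therefore underivable.

No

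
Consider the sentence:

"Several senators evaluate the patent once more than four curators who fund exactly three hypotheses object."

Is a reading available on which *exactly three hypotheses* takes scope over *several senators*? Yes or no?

No

*exactly three hypotheses* occurs within the relative clause *who fund exactly three hypotheses*, which is itself inside the adjunct *once more than four curators who fund exactly three hypotheses object*.
Two island boundaries intervene — the relative clause and the adjunct. Either alone would block QR.
Hence only narrow scope for *exactly three hypotheses* (under *several senators*) survives.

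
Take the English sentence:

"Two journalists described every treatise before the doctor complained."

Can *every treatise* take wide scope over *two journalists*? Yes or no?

*every treatise* is a matrix argument; the adjunct is an island but the target quantifier is outside it.
Since no island is crossed, the inverse ordering is licensed alongside surface scope.
So *every treatise* > *two journalists* is among the available readings.

Yes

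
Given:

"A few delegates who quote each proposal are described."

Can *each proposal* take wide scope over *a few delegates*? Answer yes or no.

The DP *each proposal* is contained in the relative clause *who quote each proposal*.
Quantifiers inside a relative clause are trapped there; the RC boundary blocks QR.
Hence only narrow scope for *each proposal* (under *a few delegates*) survives.

No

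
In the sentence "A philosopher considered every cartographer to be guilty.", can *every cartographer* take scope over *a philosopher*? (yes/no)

ECM infinitives lack a CP barrier, so *every cartographer* can QR over the matrix subject *a philosopher*.
With no island boundary between them, the object can take inverse scope over the subject via ordinary QR within the clause.
The sentence is scopally ambiguous between *a philosopher* > *every cartographer* and *every cartographer* > *a philosopher*.

Yes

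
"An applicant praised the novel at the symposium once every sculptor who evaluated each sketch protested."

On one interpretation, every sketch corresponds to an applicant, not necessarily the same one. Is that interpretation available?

No

That reading corresponds to *each sketch* > *an applicant*.
Structurally, *each sketch* is inside the relative clause *who evaluated each sketch*, which is itself inside the adjunct *once every sculptor who evaluated each sketch protested*.
Two island boundaries intervene — the relative clause and the adjunct. Either alone would block QR.
So *each sketch* cannot raise to a position above *an applicant*.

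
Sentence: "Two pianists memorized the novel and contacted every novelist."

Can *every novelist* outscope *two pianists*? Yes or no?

The target quantifier *every novelist* is part of one conjunct of the coordinate structure (*contacted every novelist*).
The Coordinate Structure Constraint blocks movement (including QR) out of a single conjunct.
The inverse ordering *every novelist* > *two pianists* is therefore underivable.

No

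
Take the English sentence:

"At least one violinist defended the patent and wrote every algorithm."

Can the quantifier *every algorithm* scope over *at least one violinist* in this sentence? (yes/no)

*every algorithm* is embedded in one conjunct of the coordinate structure (*wrote every algorithm*).
Asymmetric QR out of one conjunct violates the Coordinate Structure Constraint.
Hence only narrow scope for *every algorithm* (under *at least one violinist*) survives.

No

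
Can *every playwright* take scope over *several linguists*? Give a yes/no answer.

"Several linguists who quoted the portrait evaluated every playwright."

Although the sentence contains a relative clause (*who quoted the portrait*), *every playwright* is outside it, in the matrix VP.
With no island boundary between them, the object can take inverse scope over the subject via ordinary QR within the clause.

Yes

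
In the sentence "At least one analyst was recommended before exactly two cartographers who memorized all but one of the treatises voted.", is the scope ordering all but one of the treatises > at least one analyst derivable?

No

The DP *all but one of the treatises* is contained in the relative clause *who memorized all but one of the treatises*, which is itself inside the adjunct *before exactly two cartographers who memorized all but one of the treatises voted*.
Both the relative clause and the enclosing adjunct are scope islands; QR cannot cross either.
So the wide-scope reading for *all but one of the treatises* is blocked.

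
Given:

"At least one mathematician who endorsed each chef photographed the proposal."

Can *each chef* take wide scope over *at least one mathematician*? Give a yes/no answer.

The DP *each chef* is contained in the relative clause *who endorsed each chef*.
Quantifiers inside a relative clause are trapped there; the RC boundary blocks QR.
The inverse ordering *each chef* > *at least one mathematician* is therefore underivable.

No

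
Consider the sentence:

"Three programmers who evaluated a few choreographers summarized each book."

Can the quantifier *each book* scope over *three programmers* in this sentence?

The RC *who evaluated a few choreographers* is an island, but *each book* is not inside it — it is the matrix object, a clausemate of *three programmers*.
With no island boundary between them, the object can take inverse scope over the subject via ordinary QR within the clause.
Both orderings are possible: *three programmers* > *each book* and *each book* > *three programmers*.

Yes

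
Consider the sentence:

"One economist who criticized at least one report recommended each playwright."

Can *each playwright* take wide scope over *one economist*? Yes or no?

*each playwright* is a matrix argument; only *one economist* is modified by the relative clause *who criticized at least one report*, so the RC island is irrelevant to the target quantifier.
No island intervenes, so both surface and inverse scope are derivable.

Yes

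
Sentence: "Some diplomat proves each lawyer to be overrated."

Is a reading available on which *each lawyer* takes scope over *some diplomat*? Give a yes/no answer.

Yes

*each lawyer* is the subject of an ECM infinitive — the infinitival complement of an ECM verb is not a scope island, so *each lawyer* can raise into the matrix clause.
Since no island is crossed, the inverse ordering is licensed alongside surface scope.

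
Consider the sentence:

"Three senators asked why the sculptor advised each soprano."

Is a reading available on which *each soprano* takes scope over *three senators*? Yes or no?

No

*each soprano* sits inside the embedded question *why the sculptor advised each soprano*.
Embedded questions are wh-islands: a quantifier inside an indirect question cannot QR into the matrix clause.
The inverse ordering *each soprano* > *three senators* is therefore underivable.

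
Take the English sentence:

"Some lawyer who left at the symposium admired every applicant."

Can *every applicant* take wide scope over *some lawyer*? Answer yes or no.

The RC *who left at the symposium* is an island, but *every applicant* is not inside it — it is the matrix object, a clausemate of *some lawyer*.
QR within a single clause is free, so the lower quantifier may take scope over the higher one.

Yes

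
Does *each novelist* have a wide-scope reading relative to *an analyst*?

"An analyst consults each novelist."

Yes

*each novelist* and *an analyst* are in the same minimal clause.
Ordinary QR to a clause-peripheral position gives the wide-scope LF for the lower DP.
Both orderings are possible: *an analyst* > *each novelist* and *each novelist* > *an analyst*.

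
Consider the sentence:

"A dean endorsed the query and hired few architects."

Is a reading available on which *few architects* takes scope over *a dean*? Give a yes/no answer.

*few architects* is embedded in one conjunct of the coordinate structure (*hired few architects*).
Asymmetric QR out of one conjunct violates the Coordinate Structure Constraint.
*few architects* is confined to the island and cannot take scope over *a dean*.
(Only the surface reading survives: one fixed dean with respect to all the relevant architects.)

No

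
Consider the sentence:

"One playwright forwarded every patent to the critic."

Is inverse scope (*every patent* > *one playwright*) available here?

Both DPs are arguments of the same predicate; there is no clause or island boundary between them.
Nothing blocks QR of the lower DP to a position above the higher one, so inverse scope is available.
So *every patent* > *one playwright* is among the available readings.

Yes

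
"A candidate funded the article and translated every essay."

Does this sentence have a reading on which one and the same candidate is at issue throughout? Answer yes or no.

Yes

The paraphrase describes the scope ordering *a candidate* > *every essay*.
Surface scope (*a candidate* > *every essay*) is always derivable; islands only block QR, not in-situ interpretation.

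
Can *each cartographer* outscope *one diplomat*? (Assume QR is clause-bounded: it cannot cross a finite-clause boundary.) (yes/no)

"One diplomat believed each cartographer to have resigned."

This is an ECM construction: *each cartographer* is the infinitival subject, Case-marked by the matrix verb, and the infinitive is transparent for QR.
QR within a single clause is free, so the lower quantifier may take scope over the higher one.
Both orderings are possible: *one diplomat* > *each cartographer* and *each cartographer* > *one diplomat*.

Yes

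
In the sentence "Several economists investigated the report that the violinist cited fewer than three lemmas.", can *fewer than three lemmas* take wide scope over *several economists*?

No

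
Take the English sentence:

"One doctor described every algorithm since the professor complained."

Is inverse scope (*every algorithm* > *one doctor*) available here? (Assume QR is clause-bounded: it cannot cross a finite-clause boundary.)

Yes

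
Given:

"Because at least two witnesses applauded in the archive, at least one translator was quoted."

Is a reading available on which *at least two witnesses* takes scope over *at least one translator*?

Structurally, *at least two witnesses* is inside the adjunct clause *because at least two witnesses applauded in the archive*.
Scope out of an adjunct clause is unavailable: QR respects the adjunct-island constraint.
*at least two witnesses* is confined to the island and cannot take scope over *at least one translator*.

No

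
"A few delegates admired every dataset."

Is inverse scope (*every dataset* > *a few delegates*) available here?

Both DPs are arguments of the same predicate; there is no clause or island boundary between them.
Nothing blocks QR of the lower DP to a position above the higher one, so inverse scope is available.

Yes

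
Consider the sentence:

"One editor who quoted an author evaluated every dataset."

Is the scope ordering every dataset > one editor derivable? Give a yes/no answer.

Yes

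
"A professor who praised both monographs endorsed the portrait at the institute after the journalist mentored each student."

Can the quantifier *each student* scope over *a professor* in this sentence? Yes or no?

No

The DP *each student* is contained in the adjunct clause *after the journalist mentored each student*.
Adverbial clauses are not L-marked, so they are barriers for QR — the quantifier cannot escape the adjunct.
*each student* > *a professor* would require crossing that boundary, which is illicit.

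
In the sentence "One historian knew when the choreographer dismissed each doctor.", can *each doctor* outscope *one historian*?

The DP *each doctor* is contained in the embedded question *when the choreographer dismissed each doctor*.
An indirect question is a wh-island; the filled [Spec,CP] blocks QR across the CP edge.
So the wide-scope reading for *each doctor* is blocked.
(Only the surface reading survives: one fixed historian with respect to all the relevant doctors.)

No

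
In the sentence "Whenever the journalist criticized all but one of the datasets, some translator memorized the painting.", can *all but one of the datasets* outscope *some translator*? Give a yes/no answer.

The DP *all but one of the datasets* is contained in the adjunct clause *whenever the journalist criticized all but one of the datasets*.
Since the clause is an adjunct (not a complement), the Adjunct Condition blocks QR across its edge.
So the wide-scope reading for *all but one of the datasets* is blocked.

No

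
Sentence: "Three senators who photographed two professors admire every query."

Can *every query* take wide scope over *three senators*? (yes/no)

The relative clause *who photographed two professors* modifies *three senators*, but *every query* is not inside that relative clause — it is an argument of the matrix verb.
No island intervenes, so both surface and inverse scope are derivable.

Yes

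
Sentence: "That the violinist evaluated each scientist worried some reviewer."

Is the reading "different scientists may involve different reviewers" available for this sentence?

The paraphrase describes the scope ordering *each scientist* > *some reviewer*.
*each scientist* is embedded in the sentential subject *that the violinist evaluated each scientist*.
Clausal subjects are scope islands; QR from inside the subject into the matrix is barred.
So *each scientist* cannot raise to a position above *some reviewer*.

No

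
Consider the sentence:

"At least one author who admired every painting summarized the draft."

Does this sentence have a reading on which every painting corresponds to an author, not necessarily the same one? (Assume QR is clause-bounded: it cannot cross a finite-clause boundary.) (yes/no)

No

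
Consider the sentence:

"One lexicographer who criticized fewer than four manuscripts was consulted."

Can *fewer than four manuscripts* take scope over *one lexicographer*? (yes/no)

No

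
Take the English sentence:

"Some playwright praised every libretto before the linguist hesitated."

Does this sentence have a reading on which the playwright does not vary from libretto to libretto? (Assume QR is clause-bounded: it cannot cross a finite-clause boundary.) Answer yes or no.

That reading corresponds to *some playwright* > *every libretto*.
Surface scope (*some playwright* > *every libretto*) is always derivable; islands only block QR, not in-situ interpretation.

Yes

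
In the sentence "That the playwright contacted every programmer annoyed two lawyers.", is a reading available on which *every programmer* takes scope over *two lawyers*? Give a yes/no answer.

The DP *every programmer* is contained in the sentential subject *that the playwright contacted every programmer*.
The Sentential Subject Constraint rules out raising the quantifier out of the that-clause subject.
There is no licit LF on which *every programmer* c-commands *two lawyers*.

No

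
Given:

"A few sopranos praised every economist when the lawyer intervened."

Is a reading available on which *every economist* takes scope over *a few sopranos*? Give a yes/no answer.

Yes

The adjunct clause does not contain *every economist*, which is the matrix object.
No island intervenes, so both surface and inverse scope are derivable.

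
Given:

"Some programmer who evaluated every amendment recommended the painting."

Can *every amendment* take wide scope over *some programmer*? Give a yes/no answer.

No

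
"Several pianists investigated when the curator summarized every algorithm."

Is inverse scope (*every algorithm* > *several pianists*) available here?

No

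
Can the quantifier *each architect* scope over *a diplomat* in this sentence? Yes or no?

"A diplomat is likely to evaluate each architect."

Yes

Infinitival complements of raising predicates do not block QR; *each architect* and *a diplomat* are effectively clausemates.
QR within a single clause is free, so the lower quantifier may take scope over the higher one.
So *each architect* > *a diplomat* is among the available readings.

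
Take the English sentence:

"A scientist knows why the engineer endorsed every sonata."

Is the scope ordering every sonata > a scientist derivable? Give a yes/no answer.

The DP *every sonata* is contained in the embedded question *why the engineer endorsed every sonata*.
QR across an interrogative CP boundary is ruled out as a wh-island violation.
*every sonata* is confined to the island and cannot take scope over *a scientist*.

No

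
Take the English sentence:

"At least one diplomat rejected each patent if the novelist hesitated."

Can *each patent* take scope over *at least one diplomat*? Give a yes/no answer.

Yes

The adjunct island is irrelevant here — *each patent* and *at least one diplomat* are both in the matrix clause.
With no island boundary between them, the object can take inverse scope over the subject via ordinary QR within the clause.
Both orderings are possible: *at least one diplomat* > *each patent* and *each patent* > *at least one diplomat*.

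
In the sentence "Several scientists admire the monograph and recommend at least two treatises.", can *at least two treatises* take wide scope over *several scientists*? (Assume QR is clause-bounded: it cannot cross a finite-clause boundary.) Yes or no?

The target quantifier *at least two treatises* is part of one conjunct of the coordinate structure (*recommend at least two treatises*).
Coordinate structures are islands for non-across-the-board movement, QR included.
So *at least two treatises* cannot raise high enough to outscope *several scientists*; only the surface ordering *several scientists* > *at least two treatises* is available.

No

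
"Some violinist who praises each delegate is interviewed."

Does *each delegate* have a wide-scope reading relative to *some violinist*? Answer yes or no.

No

*each delegate* is embedded in the relative clause *who praises each delegate*.
The relative clause forms an island for QR, so the quantifier is confined to the head noun's restrictor.
So the wide-scope reading for *each delegate* is blocked.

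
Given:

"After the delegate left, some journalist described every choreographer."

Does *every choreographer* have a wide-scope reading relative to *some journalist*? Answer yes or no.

Yes

The adjunct island is irrelevant here — *every choreographer* and *some journalist* are both in the matrix clause.
Nothing blocks QR of the lower DP to a position above the higher one, so inverse scope is available.
So *every choreographer* > *some journalist* is among the available readings.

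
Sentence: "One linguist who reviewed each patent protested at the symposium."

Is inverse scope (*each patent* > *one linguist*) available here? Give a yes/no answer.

No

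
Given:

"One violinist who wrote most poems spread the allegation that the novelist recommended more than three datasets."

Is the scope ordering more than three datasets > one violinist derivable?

*more than three datasets* occurs within the complex NP *the allegation that the novelist recommended more than three datasets*.
The Complex NP Constraint bars QR out of the complement clause of a noun.
There is no licit LF on which *more than three datasets* c-commands *one violinist*.
(Only the surface reading survives: one fixed violinist with respect to all the relevant datasets.)

No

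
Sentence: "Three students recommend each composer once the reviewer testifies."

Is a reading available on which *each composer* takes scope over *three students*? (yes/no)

The adjunct island is irrelevant here — *each composer* and *three students* are both in the matrix clause.
Nothing blocks QR of the lower DP to a position above the higher one, so inverse scope is available.
So *each composer* > *three students* is among the available readings.

Yes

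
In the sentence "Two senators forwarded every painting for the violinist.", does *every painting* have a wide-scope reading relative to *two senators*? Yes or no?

Both DPs are arguments of the same predicate; there is no clause or island boundary between them.
Nothing blocks QR of the lower DP to a position above the higher one, so inverse scope is available.

Yes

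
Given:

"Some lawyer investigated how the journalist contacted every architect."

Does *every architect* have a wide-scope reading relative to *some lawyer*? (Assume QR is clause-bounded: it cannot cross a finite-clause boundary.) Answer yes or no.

No

The target quantifier *every architect* is part of the embedded question *how the journalist contacted every architect*.
Embedded questions are wh-islands: a quantifier inside an indirect question cannot QR into the matrix clause.
There is no licit LF on which *every architect* c-commands *some lawyer*.
(Only the surface reading survives: one fixed lawyer with respect to all the relevant architects.)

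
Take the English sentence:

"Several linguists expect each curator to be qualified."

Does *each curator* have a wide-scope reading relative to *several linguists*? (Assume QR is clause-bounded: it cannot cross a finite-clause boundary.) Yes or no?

Yes

This is an ECM construction: *each curator* is the infinitival subject, Case-marked by the matrix verb, and the infinitive is transparent for QR.
No island intervenes, so both surface and inverse scope are derivable.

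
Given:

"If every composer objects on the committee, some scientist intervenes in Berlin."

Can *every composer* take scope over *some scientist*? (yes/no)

*every composer* occurs within the adjunct clause *if every composer objects on the committee*.
The adjunct-island constraint bars QR out of an adverbial clause.
*every composer* is confined to the island and cannot take scope over *some scientist*.

No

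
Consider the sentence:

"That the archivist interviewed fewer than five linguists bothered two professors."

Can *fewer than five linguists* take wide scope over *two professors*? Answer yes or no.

No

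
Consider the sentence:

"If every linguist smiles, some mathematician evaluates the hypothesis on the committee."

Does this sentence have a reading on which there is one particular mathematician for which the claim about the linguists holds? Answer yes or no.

The described interpretation is the *some mathematician* > *every linguist* scoping.
*some mathematician* is a matrix-clause argument and can take scope within the matrix clause over the constituent containing *every linguist*, so *some mathematician* > *every linguist* needs no island-crossing movement and is available.

Yes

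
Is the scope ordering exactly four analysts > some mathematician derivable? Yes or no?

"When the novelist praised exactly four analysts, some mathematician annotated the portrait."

The target quantifier *exactly four analysts* is part of the adjunct clause *when the novelist praised exactly four analysts*.
Adjunct clauses are scope islands: a quantifier inside an adjunct cannot raise into the matrix clause.
*exactly four analysts* is confined to the island and cannot take scope over *some mathematician*.

No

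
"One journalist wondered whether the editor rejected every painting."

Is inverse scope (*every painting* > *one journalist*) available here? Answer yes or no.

The DP *every painting* is contained in the embedded question *whether the editor rejected every painting*.
The wh-island constraint blocks QR out of an embedded interrogative.
There is no licit LF on which *every painting* c-commands *one journalist*.
(Only the surface reading survives: one fixed journalist with respect to all the relevant paintings.)

No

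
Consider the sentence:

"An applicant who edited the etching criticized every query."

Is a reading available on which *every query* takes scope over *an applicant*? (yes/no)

The relative clause *who edited the etching* modifies *an applicant*, but *every query* is not inside that relative clause — it is an argument of the matrix verb.
Nothing blocks QR of the lower DP to a position above the higher one, so inverse scope is available.

Yes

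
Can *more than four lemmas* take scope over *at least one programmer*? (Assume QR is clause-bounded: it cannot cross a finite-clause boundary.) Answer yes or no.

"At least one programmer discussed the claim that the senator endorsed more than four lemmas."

No

*more than four lemmas* is embedded in the complex NP *the claim that the senator endorsed more than four lemmas*.
The Complex NP Constraint bars QR out of the complement clause of a noun.
*more than four lemmas* is confined to the island and cannot take scope over *at least one programmer*.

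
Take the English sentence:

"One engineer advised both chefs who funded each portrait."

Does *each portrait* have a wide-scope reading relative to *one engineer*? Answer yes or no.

No

The target quantifier *each portrait* is part of the relative clause *who funded each portrait* modifying *both chefs*.
Quantifiers inside a relative clause are trapped there; the RC boundary blocks QR.
*each portrait* is confined to the island and cannot take scope over *one engineer*.
(Only the surface reading survives: one fixed engineer with respect to all the relevant portraits.)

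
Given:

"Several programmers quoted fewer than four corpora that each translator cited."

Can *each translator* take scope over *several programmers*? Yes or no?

*each translator* occurs within the relative clause *that each translator cited* modifying *fewer than four corpora*.
Relative clauses block scope extraction: QR cannot target a position outside the modified NP.
The inverse ordering *each translator* > *several programmers* is therefore underivable.

No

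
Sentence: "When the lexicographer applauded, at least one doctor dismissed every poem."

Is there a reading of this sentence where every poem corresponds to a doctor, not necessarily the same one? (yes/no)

Yes

The described interpretation is the *every poem* > *at least one doctor* scoping.
Although there is an adjunct clause, *every poem* is in the main clause, not inside the adjunct.
Clause-internal QR can adjoin the lower DP above the subject, yielding the inverse reading.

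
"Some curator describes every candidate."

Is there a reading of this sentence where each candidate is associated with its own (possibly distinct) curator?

Yes

That reading corresponds to *every candidate* > *some curator*.
*some curator* and *every candidate* are co-arguments of the matrix verb, with nothing but a clause-internal boundary between them.
No island intervenes, so both surface and inverse scope are derivable.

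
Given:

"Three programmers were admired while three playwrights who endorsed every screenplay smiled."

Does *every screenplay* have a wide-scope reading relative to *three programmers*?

Structurally, *every screenplay* is inside the relative clause *who endorsed every screenplay*, which is itself inside the adjunct *while three playwrights who endorsed every screenplay smiled*.
Two island boundaries intervene — the relative clause and the adjunct. Either alone would block QR.
The inverse ordering *every screenplay* > *three programmers* is therefore underivable.

No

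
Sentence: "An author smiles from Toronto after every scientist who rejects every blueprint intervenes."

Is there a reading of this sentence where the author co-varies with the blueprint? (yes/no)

No

The paraphrase describes the scope ordering *every blueprint* > *an author*.
*every blueprint* sits inside the relative clause *who rejects every blueprint*, which is itself inside the adjunct *after every scientist who rejects every blueprint intervenes*.
Nested islands: the RC island is itself inside an adjunct island, so wide scope is doubly excluded.
There is no licit LF on which *every blueprint* c-commands *an author*.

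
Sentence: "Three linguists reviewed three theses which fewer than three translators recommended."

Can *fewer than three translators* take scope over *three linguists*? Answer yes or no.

*fewer than three translators* sits inside the relative clause *which fewer than three translators recommended* modifying *three theses*.
Quantifiers inside a relative clause are trapped there; the RC boundary blocks QR.
So the wide-scope reading for *fewer than three translators* is blocked.

No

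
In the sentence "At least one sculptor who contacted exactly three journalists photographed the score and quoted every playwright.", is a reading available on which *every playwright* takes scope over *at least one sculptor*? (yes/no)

No

The target quantifier *every playwright* is part of one conjunct of the coordinate structure (*quoted every playwright*).
QR out of a conjunct would have to apply non-ATB, which the CSC forbids.
The inverse ordering *every playwright* > *at least one sculptor* is therefore underivable.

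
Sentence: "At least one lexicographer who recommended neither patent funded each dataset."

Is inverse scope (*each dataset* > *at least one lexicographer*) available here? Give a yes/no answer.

Yes

*each dataset* is a matrix argument; only *at least one lexicographer* is modified by the relative clause *who recommended neither patent*, so the RC island is irrelevant to the target quantifier.
With no island boundary between them, the object can take inverse scope over the subject via ordinary QR within the clause.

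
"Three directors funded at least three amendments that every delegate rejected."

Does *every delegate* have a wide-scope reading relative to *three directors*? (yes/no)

Structurally, *every delegate* is inside the relative clause *that every delegate rejected* modifying *at least three amendments*.
QR out of a relative clause is ruled out by the relative-clause island constraint.
*every delegate* > *three directors* would require crossing that boundary, which is illicit.

No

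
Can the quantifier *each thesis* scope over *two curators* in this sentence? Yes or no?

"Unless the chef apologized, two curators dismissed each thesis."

Yes

The adjunct clause does not contain *each thesis*, which is the matrix object.
Clause-internal QR can adjoin the lower DP above the subject, yielding the inverse reading.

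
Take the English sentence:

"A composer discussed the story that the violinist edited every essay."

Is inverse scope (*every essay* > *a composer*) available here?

No

*every essay* sits inside the complex NP *the story that the violinist edited every essay*.
A that-clause complement to a noun is an island; QR cannot cross the NP boundary.
There is no licit LF on which *every essay* c-commands *a composer*.
(Only the surface reading survives: one fixed composer with respect to all the relevant essays.)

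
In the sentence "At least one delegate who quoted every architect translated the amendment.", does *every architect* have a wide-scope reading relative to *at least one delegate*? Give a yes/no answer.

*every architect* is embedded in the relative clause *who quoted every architect*.
A relative clause is a scope island — quantifier raising cannot cross its boundary.
So the wide-scope reading for *every architect* is blocked.
(Only the surface reading survives: one fixed delegate with respect to all the relevant architects.)

No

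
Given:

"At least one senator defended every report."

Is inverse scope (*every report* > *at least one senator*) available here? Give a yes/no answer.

*every report* is the matrix object and *at least one senator* the matrix subject; the two are clausemates.
With no island boundary between them, the object can take inverse scope over the subject via ordinary QR within the clause.

Yes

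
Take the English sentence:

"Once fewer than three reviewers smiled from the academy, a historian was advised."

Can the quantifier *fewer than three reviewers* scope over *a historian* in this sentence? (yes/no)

No

*fewer than three reviewers* is embedded in the adjunct clause *once fewer than three reviewers smiled from the academy*.
Scope out of an adjunct clause is unavailable: QR respects the adjunct-island constraint.
So *fewer than three reviewers* cannot raise to a position above *a historian*.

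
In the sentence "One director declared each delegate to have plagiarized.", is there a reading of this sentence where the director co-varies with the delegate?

The paraphrase describes the scope ordering *each delegate* > *one director*.
*each delegate* is an ECM subject; ECM complements are not islands, and the embedded quantifier may take matrix scope.
Clause-internal QR can adjoin the lower DP above the subject, yielding the inverse reading.

Yes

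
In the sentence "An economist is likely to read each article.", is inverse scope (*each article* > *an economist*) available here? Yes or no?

*each article* is inside a raising infinitive, which is transparent to QR (no CP barrier), so it behaves as a matrix argument.
QR within a single clause is free, so the lower quantifier may take scope over the higher one.

Yes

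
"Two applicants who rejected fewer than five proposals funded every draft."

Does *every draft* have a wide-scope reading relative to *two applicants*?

Yes

The relative clause *who rejected fewer than five proposals* modifies *two applicants*, but *every draft* is not inside that relative clause — it is an argument of the matrix verb.
No island intervenes, so both surface and inverse scope are derivable.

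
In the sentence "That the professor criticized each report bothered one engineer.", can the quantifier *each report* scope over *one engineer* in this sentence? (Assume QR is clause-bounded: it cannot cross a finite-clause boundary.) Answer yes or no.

No

The DP *each report* is contained in the sentential subject *that the professor criticized each report*.
Subjects — clausal subjects included — are islands for extraction, and QR is no exception.
So the wide-scope reading for *each report* is blocked.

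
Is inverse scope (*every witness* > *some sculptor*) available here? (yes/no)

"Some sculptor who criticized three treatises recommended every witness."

Yes

*every witness* sits in the matrix clause, not in the relative clause on *some sculptor*.
Clause-internal QR can adjoin the lower DP above the subject, yielding the inverse reading.
Both orderings are possible: *some sculptor* > *every witness* and *every witness* > *some sculptor*.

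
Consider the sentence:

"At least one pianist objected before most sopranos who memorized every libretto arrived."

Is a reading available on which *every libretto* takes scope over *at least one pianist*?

No

The target quantifier *every libretto* is part of the relative clause *who memorized every libretto*, which is itself inside the adjunct *before most sopranos who memorized every libretto arrived*.
Both the relative clause and the enclosing adjunct are scope islands; QR cannot cross either.
So *every libretto* cannot raise high enough to outscope *at least one pianist*; only the surface ordering *at least one pianist* > *every libretto* is available.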